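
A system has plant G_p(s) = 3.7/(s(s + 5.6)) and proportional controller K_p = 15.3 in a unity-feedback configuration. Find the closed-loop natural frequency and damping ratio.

The closed-loop denominator is s(s+5.6) + 15.3·3.7 = s² + 5.6s + 56.61.
So ω_n² = 56.61 ⇒ ω_n = 7.524 rad/s, and ζ = 5.6/(2ω_n) = 0.372.

ω_n = 7.52 rad/s, ζ = 0.372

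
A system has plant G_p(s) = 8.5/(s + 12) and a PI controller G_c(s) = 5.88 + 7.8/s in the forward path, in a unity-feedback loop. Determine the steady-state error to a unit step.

The open loop G_c(s)G_p(s) has a pole at the origin (type 1), so the static position error constant is infinite and e_ss = 1/(1+∞) = 0.

0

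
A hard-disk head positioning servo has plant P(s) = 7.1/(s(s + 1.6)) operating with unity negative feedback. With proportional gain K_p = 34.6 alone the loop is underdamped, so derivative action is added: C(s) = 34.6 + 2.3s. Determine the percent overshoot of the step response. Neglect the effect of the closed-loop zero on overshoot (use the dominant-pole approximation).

11.2%

Forward path: (34.6 + 2.3s)·7.1/(s(s+1.6)). The closed-loop characteristic equation is s² + (1.6 + 7.1·2.3)s + 7.1·34.6 = 0.
That is s² + 17.93s + 245.7 = 0, so ω_n = 15.67 rad/s and ζ = 17.93/(2·15.67) = 0.572.
%OS = 100·exp(−πζ/√(1−ζ²)) = 11.2%.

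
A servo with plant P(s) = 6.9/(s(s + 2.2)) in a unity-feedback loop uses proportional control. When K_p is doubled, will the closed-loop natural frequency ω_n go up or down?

increase

ω_n = √(6.9·K_p), which grows with K_p.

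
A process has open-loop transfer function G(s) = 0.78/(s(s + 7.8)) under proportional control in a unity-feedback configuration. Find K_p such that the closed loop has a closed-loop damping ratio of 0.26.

Closed-loop characteristic equation: s² + 7.8s + K_p·0.78 = 0.
So ω_n = √(0.78K_p) and 2ζω_n = 7.8, giving ζ = 7.8/(2√(0.78K_p)).
Setting ζ = 0.26: √(0.78K_p) = 7.8/(2·0.26) = 15, so K_p = 225/0.78 = 288.

K_p = 288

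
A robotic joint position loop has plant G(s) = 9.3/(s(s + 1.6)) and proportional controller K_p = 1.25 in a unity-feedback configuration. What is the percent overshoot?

46.8%

The closed-loop denominator s² + 1.6s + 11.62 gives ω_n = √11.62 = 3.41 and ζ = 1.6/(2ω_n) = 0.2346.
%OS = 100·exp(−πζ/√(1−ζ²)) = 100·exp(−π·0.2346/√0.9449) = 46.8%.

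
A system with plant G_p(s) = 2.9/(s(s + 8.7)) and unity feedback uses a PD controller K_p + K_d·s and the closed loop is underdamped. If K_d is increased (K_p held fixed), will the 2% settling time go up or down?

Characteristic equation s² + (8.7 + 2.9K_d)s + 2.9K_p = 0: raising K_d increases ζω_n = (8.7+2.9K_d)/2 while the loop stays underdamped, so T_s ≈ 4/(ζω_n) decreases.

decrease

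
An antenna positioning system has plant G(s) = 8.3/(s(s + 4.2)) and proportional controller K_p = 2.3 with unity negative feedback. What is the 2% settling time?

T_s ≈ 1.9 s

The closed-loop denominator s² + 4.2s + 19.09 gives ω_n = √19.09 = 4.369 and ζ = 4.2/(2ω_n) = 0.4806.
2% settling time T_s ≈ 4/(ζω_n) = 4/2.1 = 1.9 s.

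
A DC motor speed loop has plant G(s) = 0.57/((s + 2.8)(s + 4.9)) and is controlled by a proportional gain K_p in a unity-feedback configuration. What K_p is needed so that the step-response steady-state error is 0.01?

K_p = 2380

The loop is type 0, so e_ss(step) = 1/(1 + K_pos) with K_pos = K_p·G(0).
G(0) = 0.04155. Require 1/(1 + K_p·0.04155) = 0.01, so 1 + 0.04155·K_p = 100.
K_p = (100 − 1)/0.04155 = 2380.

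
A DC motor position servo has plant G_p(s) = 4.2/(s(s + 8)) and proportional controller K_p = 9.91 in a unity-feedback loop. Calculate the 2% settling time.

The closed-loop denominator s² + 8s + 41.62 gives ω_n = √41.62 = 6.452 and ζ = 8/(2ω_n) = 0.62.
2% settling time T_s ≈ 4/(ζω_n) = 4/4 = 1 s.

T_s ≈ 1 s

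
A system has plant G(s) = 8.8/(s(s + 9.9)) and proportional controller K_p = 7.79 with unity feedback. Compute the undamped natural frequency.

ω_n = 8.28 rad/s

With unity feedback the closed-loop characteristic equation is s² + 9.9s + 7.79·8.8 = s² + 9.9s + 68.55 = 0.
So ω_n² = 68.55 ⇒ ω_n = 8.28 rad/s, and ζ = 9.9/(2ω_n) = 0.598.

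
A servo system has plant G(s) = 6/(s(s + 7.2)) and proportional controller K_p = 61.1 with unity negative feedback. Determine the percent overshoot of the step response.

54.8%

Closed-loop characteristic equation: s² + 7.2s + 366.6 = 0, so ω_n = 19.15 rad/s and ζ = 7.2/(2·19.15) = 0.188.
%OS = 100·exp(−πζ/√(1−ζ²)) = 100·exp(−π·0.188/√0.9646) = 54.8%.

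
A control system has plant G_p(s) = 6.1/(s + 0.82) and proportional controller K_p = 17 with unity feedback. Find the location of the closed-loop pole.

Closed-loop transfer function: T(s) = K_p·G_p(s)/(1 + K_p·G_p(s)) = 103.7/(s + 0.82 + 103.7) = 103.7/(s + 104.5).
The closed-loop pole is at s = −104.5.

s = -104.5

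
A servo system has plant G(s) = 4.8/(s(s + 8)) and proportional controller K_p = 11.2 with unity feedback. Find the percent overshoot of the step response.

Closed-loop characteristic equation: s² + 8s + 53.76 = 0, so ω_n = 7.332 rad/s and ζ = 8/(2·7.332) = 0.5455.
%OS = 100·exp(−πζ/√(1−ζ²)) = 100·exp(−π·0.5455/√0.7024) = 12.9%.

12.9%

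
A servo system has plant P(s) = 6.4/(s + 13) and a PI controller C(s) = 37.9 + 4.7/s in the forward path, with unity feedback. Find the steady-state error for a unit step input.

0

The open loop C(s)P(s) has a pole at the origin (type 1), so the static position error constant is infinite and e_ss = 1/(1+∞) = 0.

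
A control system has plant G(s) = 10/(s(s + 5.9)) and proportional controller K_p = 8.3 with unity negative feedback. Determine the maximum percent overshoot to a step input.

34.1%

Closed-loop characteristic equation: s² + 5.9s + 83 = 0, so ω_n = 9.11 rad/s and ζ = 5.9/(2·9.11) = 0.3238.
%OS = 100·exp(−πζ/√(1−ζ²)) = 100·exp(−π·0.3238/√0.8952) = 34.1%.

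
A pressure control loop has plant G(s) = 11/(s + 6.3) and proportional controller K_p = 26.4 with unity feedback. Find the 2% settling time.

T_s ≈ 0.0135 s

Closed-loop transfer function: T(s) = K_p·G(s)/(1 + K_p·G(s)) = 290.4/(s + 6.3 + 290.4) = 290.4/(s + 296.7).
Time constant τ = 1/296.7 = 0.00337 s, so the 2% settling time is about 4τ = 0.0135 s.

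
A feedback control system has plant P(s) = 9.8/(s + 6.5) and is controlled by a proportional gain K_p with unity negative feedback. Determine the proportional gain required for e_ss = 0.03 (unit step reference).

For a type-0 loop with proportional control, e_ss = 1/(1 + K_p·P(0)).
P(0) = 1.508. Require 1/(1 + K_p·1.508) = 0.03, so 1 + 1.508·K_p = 33.33.
K_p = (33.33 − 1)/1.508 = 21.4.

K_p = 21.4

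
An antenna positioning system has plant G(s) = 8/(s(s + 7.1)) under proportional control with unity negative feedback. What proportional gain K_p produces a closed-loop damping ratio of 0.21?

Closed-loop characteristic equation: s² + 7.1s + K_p·8 = 0.
So ω_n = √(8K_p) and 2ζω_n = 7.1, giving ζ = 7.1/(2√(8K_p)).
Setting ζ = 0.21: √(8K_p) = 7.1/(2·0.21) = 16.9, so K_p = 285.8/8 = 35.7.

K_p = 35.7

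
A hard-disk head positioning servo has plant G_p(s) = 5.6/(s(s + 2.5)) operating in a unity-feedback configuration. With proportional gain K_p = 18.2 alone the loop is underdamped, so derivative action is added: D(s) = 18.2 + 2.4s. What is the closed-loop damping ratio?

ζ = 0.789

Forward path: (18.2 + 2.4s)·5.6/(s(s+2.5)). The closed-loop characteristic equation is s² + (2.5 + 5.6·2.4)s + 5.6·18.2 = 0.
That is s² + 15.94s + 101.9 = 0, so ω_n = 10.1 rad/s and ζ = 15.94/(2·10.1) = 0.7895.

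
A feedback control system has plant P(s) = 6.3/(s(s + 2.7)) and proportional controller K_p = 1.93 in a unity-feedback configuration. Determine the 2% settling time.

Closed-loop characteristic equation: s² + 2.7s + 12.16 = 0, so ω_n = 3.487 rad/s and ζ = 2.7/(2·3.487) = 0.3872.
2% settling time T_s ≈ 4/(ζω_n) = 4/1.35 = 2.96 s.

T_s ≈ 2.96 s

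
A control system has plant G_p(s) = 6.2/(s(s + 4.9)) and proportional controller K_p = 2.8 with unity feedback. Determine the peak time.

T_p = 0.932 s

The closed-loop denominator s² + 4.9s + 17.36 gives ω_n = √17.36 = 4.167 and ζ = 4.9/(2ω_n) = 0.588.
Damped frequency ω_d = ω_n√(1−ζ²) = 3.37 rad/s, so peak time T_p = π/ω_d = 0.932 s.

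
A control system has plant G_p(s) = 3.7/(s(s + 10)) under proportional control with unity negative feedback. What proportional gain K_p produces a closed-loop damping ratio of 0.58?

Closed-loop characteristic equation: s² + 10s + K_p·3.7 = 0.
So ω_n = √(3.7K_p) and 2ζω_n = 10, giving ζ = 10/(2√(3.7K_p)).
Setting ζ = 0.58: √(3.7K_p) = 10/(2·0.58) = 8.621, so K_p = 74.32/3.7 = 20.1.

K_p = 20.1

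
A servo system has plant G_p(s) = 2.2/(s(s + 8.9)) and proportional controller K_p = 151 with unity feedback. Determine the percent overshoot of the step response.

The closed-loop denominator s² + 8.9s + 332.2 gives ω_n = √332.2 = 18.23 and ζ = 8.9/(2ω_n) = 0.2442.
%OS = 100·exp(−πζ/√(1−ζ²)) = 100·exp(−π·0.2442/√0.9404) = 45.3%.

45.3%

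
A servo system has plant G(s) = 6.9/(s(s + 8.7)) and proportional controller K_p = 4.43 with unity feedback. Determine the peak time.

T_p = 0.921 s

Closed-loop characteristic equation: s² + 8.7s + 30.57 = 0, so ω_n = 5.529 rad/s and ζ = 8.7/(2·5.529) = 0.7868.
Damped frequency ω_d = ω_n√(1−ζ²) = 3.412 rad/s, so peak time T_p = π/ω_d = 0.921 s.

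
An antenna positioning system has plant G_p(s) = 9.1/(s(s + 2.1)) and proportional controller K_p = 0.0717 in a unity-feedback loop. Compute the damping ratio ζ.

ζ = 1.3

1 + K_p·G_p(s) = 0 gives s² + 2.1s + 0.6525 = 0.
So ω_n² = 0.6525 ⇒ ω_n = 0.8078 rad/s, and ζ = 2.1/(2ω_n) = 1.3.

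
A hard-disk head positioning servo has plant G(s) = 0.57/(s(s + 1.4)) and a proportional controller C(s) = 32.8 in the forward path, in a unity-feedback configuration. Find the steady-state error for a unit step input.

0

The open loop C(s)G(s) has a pole at the origin (type 1), so the static position error constant is infinite and e_ss = 1/(1+∞) = 0.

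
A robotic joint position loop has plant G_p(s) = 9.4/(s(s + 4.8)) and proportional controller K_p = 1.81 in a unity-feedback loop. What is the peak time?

Closed-loop characteristic equation: s² + 4.8s + 17.01 = 0, so ω_n = 4.125 rad/s and ζ = 4.8/(2·4.125) = 0.5818.
Damped frequency ω_d = ω_n√(1−ζ²) = 3.355 rad/s, so peak time T_p = π/ω_d = 0.936 s.

T_p = 0.936 s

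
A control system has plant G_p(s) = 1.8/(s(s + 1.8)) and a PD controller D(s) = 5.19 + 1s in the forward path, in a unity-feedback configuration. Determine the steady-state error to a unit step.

The open loop D(s)G_p(s) has a pole at the origin (type 1), so the static position error constant is infinite and e_ss = 1/(1+∞) = 0.

0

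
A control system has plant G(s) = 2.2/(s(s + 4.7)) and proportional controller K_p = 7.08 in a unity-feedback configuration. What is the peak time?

T_p = 0.991 s

Closed-loop characteristic equation: s² + 4.7s + 15.58 = 0, so ω_n = 3.947 rad/s and ζ = 4.7/(2·3.947) = 0.5954.
Damped frequency ω_d = ω_n√(1−ζ²) = 3.171 rad/s, so peak time T_p = π/ω_d = 0.991 s.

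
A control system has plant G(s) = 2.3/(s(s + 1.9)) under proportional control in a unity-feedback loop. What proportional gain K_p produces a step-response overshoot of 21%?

K_p = 1.98

From %OS = 100·exp(−πζ/√(1−ζ²)) = 21%, ζ = −ln(0.21)/√(π²+ln²(0.21)) = 0.4449.
Characteristic equation s² + 1.9s + 2.3K_p = 0 gives ζ = 1.9/(2√(2.3K_p)).
Setting ζ = 0.4449: √(2.3K_p) = 1.9/(2·0.4449) = 2.135, so K_p = 4.56/2.3 = 1.98.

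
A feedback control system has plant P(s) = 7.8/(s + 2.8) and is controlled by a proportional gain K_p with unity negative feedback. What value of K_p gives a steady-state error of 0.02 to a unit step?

The loop is type 0, so e_ss(step) = 1/(1 + K_pos) with K_pos = K_p·P(0).
P(0) = 2.786. Require 1/(1 + K_p·2.786) = 0.02, so 1 + 2.786·K_p = 50.
K_p = (50 − 1)/2.786 = 17.6.

K_p = 17.6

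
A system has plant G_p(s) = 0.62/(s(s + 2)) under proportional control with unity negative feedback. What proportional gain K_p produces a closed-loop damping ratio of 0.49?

K_p = 6.72

Closed-loop characteristic equation: s² + 2s + K_p·0.62 = 0.
So ω_n = √(0.62K_p) and 2ζω_n = 2, giving ζ = 2/(2√(0.62K_p)).
Setting ζ = 0.49: √(0.62K_p) = 2/(2·0.49) = 2.041, so K_p = 4.165/0.62 = 6.72.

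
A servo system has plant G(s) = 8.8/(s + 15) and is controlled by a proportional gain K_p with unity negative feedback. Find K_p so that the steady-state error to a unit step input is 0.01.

K_p = 169

For a type-0 loop with proportional control, e_ss = 1/(1 + K_p·G(0)).
G(0) = 0.5867. Require 1/(1 + K_p·0.5867) = 0.01, so 1 + 0.5867·K_p = 100.
K_p = (100 − 1)/0.5867 = 169.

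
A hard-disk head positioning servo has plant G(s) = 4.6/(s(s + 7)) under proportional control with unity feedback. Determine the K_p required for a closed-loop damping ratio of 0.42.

K_p = 15.1

Closed-loop characteristic equation: s² + 7s + K_p·4.6 = 0.
So ω_n = √(4.6K_p) and 2ζω_n = 7, giving ζ = 7/(2√(4.6K_p)).
Setting ζ = 0.42: √(4.6K_p) = 7/(2·0.42) = 8.333, so K_p = 69.44/4.6 = 15.1.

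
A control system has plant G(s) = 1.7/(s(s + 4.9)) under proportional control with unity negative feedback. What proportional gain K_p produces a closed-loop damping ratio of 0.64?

Closed-loop characteristic equation: s² + 4.9s + K_p·1.7 = 0.
So ω_n = √(1.7K_p) and 2ζω_n = 4.9, giving ζ = 4.9/(2√(1.7K_p)).
Setting ζ = 0.64: √(1.7K_p) = 4.9/(2·0.64) = 3.828, so K_p = 14.65/1.7 = 8.62.

K_p = 8.62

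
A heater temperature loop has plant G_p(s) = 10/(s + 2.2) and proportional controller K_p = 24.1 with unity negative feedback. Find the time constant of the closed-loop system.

Closed-loop transfer function: T(s) = K_p·G_p(s)/(1 + K_p·G_p(s)) = 241/(s + 2.2 + 241) = 241/(s + 243.2).
Time constant τ = 1/243.2 = 0.00411 s.

τ = 0.00411 s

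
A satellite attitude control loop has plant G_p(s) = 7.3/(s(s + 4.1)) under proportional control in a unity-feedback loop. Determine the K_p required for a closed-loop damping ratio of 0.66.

Closed-loop characteristic equation: s² + 4.1s + K_p·7.3 = 0.
So ω_n = √(7.3K_p) and 2ζω_n = 4.1, giving ζ = 4.1/(2√(7.3K_p)).
Setting ζ = 0.66: √(7.3K_p) = 4.1/(2·0.66) = 3.106, so K_p = 9.648/7.3 = 1.32.

K_p = 1.32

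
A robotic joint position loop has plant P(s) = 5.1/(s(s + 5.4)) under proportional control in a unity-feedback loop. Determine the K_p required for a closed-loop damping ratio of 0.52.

Closed-loop characteristic equation: s² + 5.4s + K_p·5.1 = 0.
So ω_n = √(5.1K_p) and 2ζω_n = 5.4, giving ζ = 5.4/(2√(5.1K_p)).
Setting ζ = 0.52: √(5.1K_p) = 5.4/(2·0.52) = 5.192, so K_p = 26.96/5.1 = 5.29.

K_p = 5.29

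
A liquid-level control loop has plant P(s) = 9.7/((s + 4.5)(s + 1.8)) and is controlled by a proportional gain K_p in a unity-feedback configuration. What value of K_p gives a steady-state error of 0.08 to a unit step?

K_p = 9.6

Steady-state error for a unit step on this type-0 loop is 1/(1 + K_p·P(0)).
P(0) = 1.198. Require 1/(1 + K_p·1.198) = 0.08, so 1 + 1.198·K_p = 12.5.
K_p = (12.5 − 1)/1.198 = 9.6.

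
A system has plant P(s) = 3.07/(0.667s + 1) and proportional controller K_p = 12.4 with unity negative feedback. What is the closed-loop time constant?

Closed loop: T(s) = K_p·P/(1+K_p·P) = 38.07/(0.667s + 1 + 38.07), with pole at s = −(1 + 38.07)/0.667 = −58.57.
Closed-loop time constant τ = 1/58.57 = 0.0171 s.

τ = 0.0171 s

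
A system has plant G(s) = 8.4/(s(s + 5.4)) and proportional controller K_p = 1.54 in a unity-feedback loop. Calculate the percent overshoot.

The closed-loop denominator s² + 5.4s + 12.94 gives ω_n = √12.94 = 3.597 and ζ = 5.4/(2ω_n) = 0.7507.
%OS = 100·exp(−πζ/√(1−ζ²)) = 100·exp(−π·0.7507/√0.4365) = 2.82%.

2.82%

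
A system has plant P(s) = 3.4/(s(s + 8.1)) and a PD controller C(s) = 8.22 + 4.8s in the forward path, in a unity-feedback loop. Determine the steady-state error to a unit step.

0

The open loop C(s)P(s) has a pole at the origin (type 1), so the static position error constant is infinite and e_ss = 1/(1+∞) = 0.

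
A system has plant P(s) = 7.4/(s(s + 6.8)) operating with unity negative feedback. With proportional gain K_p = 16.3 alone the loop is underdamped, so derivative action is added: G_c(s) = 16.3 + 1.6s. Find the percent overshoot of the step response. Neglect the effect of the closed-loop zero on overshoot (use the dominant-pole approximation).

0.648%

Forward path: (16.3 + 1.6s)·7.4/(s(s+6.8)). The closed-loop characteristic equation is s² + (6.8 + 7.4·1.6)s + 7.4·16.3 = 0.
That is s² + 18.64s + 120.6 = 0, so ω_n = 10.98 rad/s and ζ = 18.64/(2·10.98) = 0.8486.
%OS = 100·exp(−πζ/√(1−ζ²)) = 0.648%.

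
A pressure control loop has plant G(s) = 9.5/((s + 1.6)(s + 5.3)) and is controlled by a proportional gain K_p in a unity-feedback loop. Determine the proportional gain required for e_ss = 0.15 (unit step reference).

K_p = 5.06

Steady-state error for a unit step on this type-0 loop is 1/(1 + K_p·G(0)).
G(0) = 1.12. Require 1/(1 + K_p·1.12) = 0.15, so 1 + 1.12·K_p = 6.667.
K_p = (6.667 − 1)/1.12 = 5.06.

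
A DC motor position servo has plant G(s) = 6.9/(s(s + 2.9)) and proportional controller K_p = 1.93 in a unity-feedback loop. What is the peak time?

From 1 + K_pG(s) = 0: s² + 2.9s + 13.32 = 0 ⇒ ω_n = 3.649, ζ = 0.3973.
Damped frequency ω_d = ω_n√(1−ζ²) = 3.349 rad/s, so peak time T_p = π/ω_d = 0.938 s.

T_p = 0.938 s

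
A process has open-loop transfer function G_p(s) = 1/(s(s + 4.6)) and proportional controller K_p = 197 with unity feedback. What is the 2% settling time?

T_s ≈ 1.74 s

The closed-loop denominator s² + 4.6s + 197 gives ω_n = √197 = 14.04 and ζ = 4.6/(2ω_n) = 0.1639.
2% settling time T_s ≈ 4/(ζω_n) = 4/2.3 = 1.74 s.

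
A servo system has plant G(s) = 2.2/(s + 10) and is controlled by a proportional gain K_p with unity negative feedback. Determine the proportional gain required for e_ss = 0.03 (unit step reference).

K_p = 147

Steady-state error for a unit step on this type-0 loop is 1/(1 + K_p·G(0)).
G(0) = 0.22. Require 1/(1 + K_p·0.22) = 0.03, so 1 + 0.22·K_p = 33.33.
K_p = (33.33 − 1)/0.22 = 147.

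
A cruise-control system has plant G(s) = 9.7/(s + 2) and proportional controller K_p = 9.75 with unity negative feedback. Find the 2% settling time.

T_s ≈ 0.0414 s

Closed-loop transfer function: T(s) = K_p·G(s)/(1 + K_p·G(s)) = 94.57/(s + 2 + 94.57) = 94.57/(s + 96.57).
Time constant τ = 1/96.57 = 0.01035 s, so the 2% settling time is about 4τ = 0.0414 s.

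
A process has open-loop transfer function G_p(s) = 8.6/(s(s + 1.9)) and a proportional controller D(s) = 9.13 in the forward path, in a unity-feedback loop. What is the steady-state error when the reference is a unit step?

0

The open loop D(s)G_p(s) has a pole at the origin (type 1), so the static position error constant is infinite and e_ss = 1/(1+∞) = 0.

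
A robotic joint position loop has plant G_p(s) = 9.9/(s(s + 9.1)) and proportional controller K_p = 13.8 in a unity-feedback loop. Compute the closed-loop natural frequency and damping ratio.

With unity feedback the closed-loop characteristic equation is s² + 9.1s + 13.8·9.9 = s² + 9.1s + 136.6 = 0.
Matching s² + 2ζω_n s + ω_n²: ω_n = √136.6 = 11.69 rad/s and 2ζω_n = 9.1, so ζ = 9.1/(2·11.69) = 0.389.

ω_n = 11.7 rad/s, ζ = 0.389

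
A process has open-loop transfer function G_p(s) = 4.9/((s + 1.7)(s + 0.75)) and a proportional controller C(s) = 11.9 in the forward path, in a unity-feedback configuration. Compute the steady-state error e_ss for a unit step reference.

The loop is type 0. Static position error constant K_pos = C(0)·G_p(0) = 11.9·3.843 = 45.73.
Steady-state error to a unit step: e_ss = 1/(1+K_pos) = 1/46.73 = 0.0214.

0.0214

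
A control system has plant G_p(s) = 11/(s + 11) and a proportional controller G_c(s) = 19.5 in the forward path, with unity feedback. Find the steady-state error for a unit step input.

The loop is type 0. Static position error constant K_pos = G_c(0)·G_p(0) = 19.5·1 = 19.5.
Steady-state error to a unit step: e_ss = 1/(1+K_pos) = 1/20.5 = 0.0488.

0.0488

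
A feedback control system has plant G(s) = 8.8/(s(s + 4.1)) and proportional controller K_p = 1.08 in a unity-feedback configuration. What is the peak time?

From 1 + K_pG(s) = 0: s² + 4.1s + 9.504 = 0 ⇒ ω_n = 3.083, ζ = 0.665.
Damped frequency ω_d = ω_n√(1−ζ²) = 2.302 rad/s, so peak time T_p = π/ω_d = 1.36 s.

T_p = 1.36 s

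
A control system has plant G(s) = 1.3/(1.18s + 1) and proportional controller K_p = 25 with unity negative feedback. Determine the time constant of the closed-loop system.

Closed loop: T(s) = K_p·G/(1+K_p·G) = 32.5/(1.18s + 1 + 32.5), with pole at s = −(1 + 32.5)/1.18 = −28.39.
Closed-loop time constant τ = 1/28.39 = 0.0352 s.

τ = 0.0352 s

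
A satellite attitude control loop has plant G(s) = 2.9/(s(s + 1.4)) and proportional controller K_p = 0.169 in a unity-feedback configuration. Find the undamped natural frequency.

1 + K_p·G(s) = 0 gives s² + 1.4s + 0.4901 = 0.
So ω_n² = 0.4901 ⇒ ω_n = 0.7001 rad/s, and ζ = 1.4/(2ω_n) = 1.

ω_n = 0.7 rad/s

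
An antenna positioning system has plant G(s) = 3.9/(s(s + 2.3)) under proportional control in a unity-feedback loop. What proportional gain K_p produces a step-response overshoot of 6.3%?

K_p = 0.777

From %OS = 100·exp(−πζ/√(1−ζ²)) = 6.3%, ζ = −ln(0.063)/√(π²+ln²(0.063)) = 0.6606.
Characteristic equation s² + 2.3s + 3.9K_p = 0 gives ζ = 2.3/(2√(3.9K_p)).
Setting ζ = 0.6606: √(3.9K_p) = 2.3/(2·0.6606) = 1.741, so K_p = 3.03/3.9 = 0.777.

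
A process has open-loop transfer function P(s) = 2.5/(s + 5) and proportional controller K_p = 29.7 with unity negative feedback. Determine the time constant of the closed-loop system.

τ = 0.0126 s

Closed-loop transfer function: T(s) = K_p·P(s)/(1 + K_p·P(s)) = 74.25/(s + 5 + 74.25) = 74.25/(s + 79.25).
Time constant τ = 1/79.25 = 0.0126 s.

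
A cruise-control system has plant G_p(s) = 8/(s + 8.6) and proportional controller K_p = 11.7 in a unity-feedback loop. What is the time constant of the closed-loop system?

τ = 0.00978 s

Closed-loop transfer function: T(s) = K_p·G_p(s)/(1 + K_p·G_p(s)) = 93.6/(s + 8.6 + 93.6) = 93.6/(s + 102.2).
Time constant τ = 1/102.2 = 0.00978 s.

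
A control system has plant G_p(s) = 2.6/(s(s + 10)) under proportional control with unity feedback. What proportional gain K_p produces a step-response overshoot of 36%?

K_p = 101

From %OS = 100·exp(−πζ/√(1−ζ²)) = 36%, ζ = −ln(0.36)/√(π²+ln²(0.36)) = 0.3093.
Characteristic equation s² + 10s + 2.6K_p = 0 gives ζ = 10/(2√(2.6K_p)).
Setting ζ = 0.3093: √(2.6K_p) = 10/(2·0.3093) = 16.17, so K_p = 261.4/2.6 = 101.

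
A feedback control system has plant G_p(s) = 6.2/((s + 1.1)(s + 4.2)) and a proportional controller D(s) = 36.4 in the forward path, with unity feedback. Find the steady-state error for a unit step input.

The loop is type 0. Static position error constant K_pos = D(0)·G_p(0) = 36.4·1.342 = 48.85.
Steady-state error to a unit step: e_ss = 1/(1+K_pos) = 1/49.85 = 0.0201.

0.0201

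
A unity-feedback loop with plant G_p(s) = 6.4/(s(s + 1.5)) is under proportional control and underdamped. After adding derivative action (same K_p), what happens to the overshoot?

decrease

With PD the characteristic equation becomes s² + (a + K·K_d)s + K·K_p = 0; the damping term grows, ζ rises, overshoot falls.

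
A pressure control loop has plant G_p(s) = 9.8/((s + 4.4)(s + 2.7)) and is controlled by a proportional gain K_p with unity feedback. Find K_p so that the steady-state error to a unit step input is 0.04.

The loop is type 0, so e_ss(step) = 1/(1 + K_pos) with K_pos = K_p·G_p(0).
G_p(0) = 0.8249. Require 1/(1 + K_p·0.8249) = 0.04, so 1 + 0.8249·K_p = 25.
K_p = (25 − 1)/0.8249 = 29.1.

K_p = 29.1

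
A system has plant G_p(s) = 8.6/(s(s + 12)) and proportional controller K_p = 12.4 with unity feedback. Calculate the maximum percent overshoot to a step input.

10.6%

The closed-loop denominator s² + 12s + 106.6 gives ω_n = √106.6 = 10.33 and ζ = 12/(2ω_n) = 0.581.
%OS = 100·exp(−πζ/√(1−ζ²)) = 100·exp(−π·0.581/√0.6624) = 10.6%.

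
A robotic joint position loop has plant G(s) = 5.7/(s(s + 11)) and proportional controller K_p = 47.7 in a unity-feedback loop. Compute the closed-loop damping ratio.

1 + K_p·G(s) = 0 gives s² + 11s + 271.9 = 0.
So ω_n² = 271.9 ⇒ ω_n = 16.49 rad/s, and ζ = 11/(2ω_n) = 0.334.

ζ = 0.334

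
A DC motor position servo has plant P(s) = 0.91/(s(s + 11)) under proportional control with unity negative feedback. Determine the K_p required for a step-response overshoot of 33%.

K_p = 300

From %OS = 100·exp(−πζ/√(1−ζ²)) = 33%, ζ = −ln(0.33)/√(π²+ln²(0.33)) = 0.3328.
Characteristic equation s² + 11s + 0.91K_p = 0 gives ζ = 11/(2√(0.91K_p)).
Setting ζ = 0.3328: √(0.91K_p) = 11/(2·0.3328) = 16.53, so K_p = 273.1/0.91 = 300.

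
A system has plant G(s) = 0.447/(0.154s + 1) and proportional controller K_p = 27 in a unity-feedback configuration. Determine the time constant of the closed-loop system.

Closed loop: T(s) = K_p·G/(1+K_p·G) = 12.07/(0.154s + 1 + 12.07), with pole at s = −(1 + 12.07)/0.154 = −84.86.
Closed-loop time constant τ = 1/84.86 = 0.0118 s.

τ = 0.0118 s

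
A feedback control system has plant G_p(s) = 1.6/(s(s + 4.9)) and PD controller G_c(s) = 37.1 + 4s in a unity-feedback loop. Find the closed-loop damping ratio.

ζ = 0.733

Forward path: (37.1 + 4s)·1.6/(s(s+4.9)). The closed-loop characteristic equation is s² + (4.9 + 1.6·4)s + 1.6·37.1 = 0.
That is s² + 11.3s + 59.36 = 0, so ω_n = 7.705 rad/s and ζ = 11.3/(2·7.705) = 0.7333.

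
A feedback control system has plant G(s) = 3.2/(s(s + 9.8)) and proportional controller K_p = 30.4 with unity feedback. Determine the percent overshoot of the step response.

16.6%

The closed-loop denominator s² + 9.8s + 97.28 gives ω_n = √97.28 = 9.863 and ζ = 9.8/(2ω_n) = 0.4968.
%OS = 100·exp(−πζ/√(1−ζ²)) = 100·exp(−π·0.4968/√0.7532) = 16.6%.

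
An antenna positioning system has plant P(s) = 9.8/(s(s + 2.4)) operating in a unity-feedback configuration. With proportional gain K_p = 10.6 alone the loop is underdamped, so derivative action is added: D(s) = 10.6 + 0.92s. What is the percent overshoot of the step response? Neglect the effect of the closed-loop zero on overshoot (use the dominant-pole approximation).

12%

Forward path: (10.6 + 0.92s)·9.8/(s(s+2.4)). The closed-loop characteristic equation is s² + (2.4 + 9.8·0.92)s + 9.8·10.6 = 0.
That is s² + 11.42s + 103.9 = 0, so ω_n = 10.19 rad/s and ζ = 11.42/(2·10.19) = 0.56.
%OS = 100·exp(−πζ/√(1−ζ²)) = 12%.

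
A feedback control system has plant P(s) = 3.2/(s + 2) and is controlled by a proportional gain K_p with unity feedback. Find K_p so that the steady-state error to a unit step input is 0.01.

The loop is type 0, so e_ss(step) = 1/(1 + K_pos) with K_pos = K_p·P(0).
P(0) = 1.6. Require 1/(1 + K_p·1.6) = 0.01, so 1 + 1.6·K_p = 100.
K_p = (100 − 1)/1.6 = 61.9.

K_p = 61.9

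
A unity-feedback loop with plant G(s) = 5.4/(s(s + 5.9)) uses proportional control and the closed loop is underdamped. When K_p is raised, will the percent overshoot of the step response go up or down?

Characteristic equation s² + 5.9s + K_p·5.4 = 0: raising K_p raises ω_n while 2ζω_n = 5.9 is fixed, so ζ falls and overshoot grows.

increase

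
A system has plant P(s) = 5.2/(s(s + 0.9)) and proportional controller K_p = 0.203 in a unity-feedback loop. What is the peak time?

Closed-loop characteristic equation: s² + 0.9s + 1.056 = 0, so ω_n = 1.027 rad/s and ζ = 0.9/(2·1.027) = 0.438.
Damped frequency ω_d = ω_n√(1−ζ²) = 0.9236 rad/s, so peak time T_p = π/ω_d = 3.4 s.

T_p = 3.4 s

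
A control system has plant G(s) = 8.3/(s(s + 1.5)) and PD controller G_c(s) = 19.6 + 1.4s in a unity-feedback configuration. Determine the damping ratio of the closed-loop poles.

ζ = 0.514

Forward path: (19.6 + 1.4s)·8.3/(s(s+1.5)). The closed-loop characteristic equation is s² + (1.5 + 8.3·1.4)s + 8.3·19.6 = 0.
That is s² + 13.12s + 162.7 = 0, so ω_n = 12.75 rad/s and ζ = 13.12/(2·12.75) = 0.5143.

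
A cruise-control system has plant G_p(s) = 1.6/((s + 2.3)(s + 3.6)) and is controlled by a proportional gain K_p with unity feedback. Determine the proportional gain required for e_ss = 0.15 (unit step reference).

K_p = 29.3

For a type-0 loop with proportional control, e_ss = 1/(1 + K_p·G_p(0)).
G_p(0) = 0.1932. Require 1/(1 + K_p·0.1932) = 0.15, so 1 + 0.1932·K_p = 6.667.
K_p = (6.667 − 1)/0.1932 = 29.3.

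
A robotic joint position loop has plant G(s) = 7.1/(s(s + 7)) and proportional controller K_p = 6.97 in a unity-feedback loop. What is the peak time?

T_p = 0.515 s

From 1 + K_pG(s) = 0: s² + 7s + 49.49 = 0 ⇒ ω_n = 7.035, ζ = 0.4975.
Damped frequency ω_d = ω_n√(1−ζ²) = 6.102 rad/s, so peak time T_p = π/ω_d = 0.515 s.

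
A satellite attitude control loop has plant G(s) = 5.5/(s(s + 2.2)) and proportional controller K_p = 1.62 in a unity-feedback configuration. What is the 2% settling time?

From 1 + K_pG(s) = 0: s² + 2.2s + 8.91 = 0 ⇒ ω_n = 2.985, ζ = 0.3685.
2% settling time T_s ≈ 4/(ζω_n) = 4/1.1 = 3.64 s.

T_s ≈ 3.64 s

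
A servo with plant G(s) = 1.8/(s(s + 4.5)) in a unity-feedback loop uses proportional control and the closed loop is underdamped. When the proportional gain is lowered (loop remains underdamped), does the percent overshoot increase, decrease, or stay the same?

ζ = 4.5/(2√(1.8K_p)) rises as K_p falls; higher damping means less overshoot.

decrease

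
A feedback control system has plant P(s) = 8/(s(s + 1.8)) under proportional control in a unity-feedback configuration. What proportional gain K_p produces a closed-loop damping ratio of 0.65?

Closed-loop characteristic equation: s² + 1.8s + K_p·8 = 0.
So ω_n = √(8K_p) and 2ζω_n = 1.8, giving ζ = 1.8/(2√(8K_p)).
Setting ζ = 0.65: √(8K_p) = 1.8/(2·0.65) = 1.385, so K_p = 1.917/8 = 0.24.

K_p = 0.24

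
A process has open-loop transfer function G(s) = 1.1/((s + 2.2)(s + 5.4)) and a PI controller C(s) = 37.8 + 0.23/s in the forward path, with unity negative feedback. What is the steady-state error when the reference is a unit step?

0

The open loop C(s)G(s) has a pole at the origin (type 1), so the static position error constant is infinite and e_ss = 1/(1+∞) = 0.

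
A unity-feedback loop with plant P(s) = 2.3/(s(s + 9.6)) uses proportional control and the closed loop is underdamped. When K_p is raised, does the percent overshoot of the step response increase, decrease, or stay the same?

Characteristic equation s² + 9.6s + K_p·2.3 = 0: raising K_p raises ω_n while 2ζω_n = 9.6 is fixed, so ζ falls and overshoot grows.

increase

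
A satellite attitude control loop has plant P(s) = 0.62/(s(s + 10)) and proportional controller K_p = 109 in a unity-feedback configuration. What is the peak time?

From 1 + K_pP(s) = 0: s² + 10s + 67.58 = 0 ⇒ ω_n = 8.221, ζ = 0.6082.
Damped frequency ω_d = ω_n√(1−ζ²) = 6.525 rad/s, so peak time T_p = π/ω_d = 0.481 s.

T_p = 0.481 s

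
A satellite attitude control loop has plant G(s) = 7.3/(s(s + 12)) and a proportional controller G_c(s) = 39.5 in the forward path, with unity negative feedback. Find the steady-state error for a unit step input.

The open loop G_c(s)G(s) has a pole at the origin (type 1), so the static position error constant is infinite and e_ss = 1/(1+∞) = 0.

0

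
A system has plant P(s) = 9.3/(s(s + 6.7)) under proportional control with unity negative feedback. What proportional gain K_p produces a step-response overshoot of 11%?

K_p = 3.65

From %OS = 100·exp(−πζ/√(1−ζ²)) = 11%, ζ = −ln(0.11)/√(π²+ln²(0.11)) = 0.5749.
Characteristic equation s² + 6.7s + 9.3K_p = 0 gives ζ = 6.7/(2√(9.3K_p)).
Setting ζ = 0.5749: √(9.3K_p) = 6.7/(2·0.5749) = 5.827, so K_p = 33.96/9.3 = 3.65.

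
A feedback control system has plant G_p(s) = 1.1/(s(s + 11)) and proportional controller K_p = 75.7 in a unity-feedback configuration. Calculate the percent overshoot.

From 1 + K_pG_p(s) = 0: s² + 11s + 83.27 = 0 ⇒ ω_n = 9.125, ζ = 0.6027.
%OS = 100·exp(−πζ/√(1−ζ²)) = 100·exp(−π·0.6027/√0.6367) = 9.32%.

9.32%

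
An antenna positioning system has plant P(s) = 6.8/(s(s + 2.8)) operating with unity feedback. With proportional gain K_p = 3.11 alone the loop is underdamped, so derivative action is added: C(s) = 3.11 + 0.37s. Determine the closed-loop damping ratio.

ζ = 0.578

Forward path: (3.11 + 0.37s)·6.8/(s(s+2.8)). The closed-loop characteristic equation is s² + (2.8 + 6.8·0.37)s + 6.8·3.11 = 0.
That is s² + 5.316s + 21.15 = 0, so ω_n = 4.599 rad/s and ζ = 5.316/(2·4.599) = 0.578.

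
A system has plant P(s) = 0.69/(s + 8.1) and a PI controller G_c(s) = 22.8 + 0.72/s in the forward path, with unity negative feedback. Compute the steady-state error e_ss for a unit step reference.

The open loop G_c(s)P(s) has a pole at the origin (type 1), so the static position error constant is infinite and e_ss = 1/(1+∞) = 0.

0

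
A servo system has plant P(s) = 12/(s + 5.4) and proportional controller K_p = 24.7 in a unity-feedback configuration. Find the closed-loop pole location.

Closed-loop transfer function: T(s) = K_p·P(s)/(1 + K_p·P(s)) = 296.4/(s + 5.4 + 296.4) = 296.4/(s + 301.8).
The closed-loop pole is at s = −301.8.

s = -301.8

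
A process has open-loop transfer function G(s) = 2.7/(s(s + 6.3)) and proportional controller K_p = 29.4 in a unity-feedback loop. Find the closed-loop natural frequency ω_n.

The closed-loop denominator is s(s+6.3) + 29.4·2.7 = s² + 6.3s + 79.38.
So ω_n² = 79.38 ⇒ ω_n = 8.91 rad/s, and ζ = 6.3/(2ω_n) = 0.354.

ω_n = 8.91 rad/s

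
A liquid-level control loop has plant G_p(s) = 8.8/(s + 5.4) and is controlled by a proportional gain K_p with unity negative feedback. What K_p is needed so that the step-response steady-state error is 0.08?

K_p = 7.06

For a type-0 loop with proportional control, e_ss = 1/(1 + K_p·G_p(0)).
G_p(0) = 1.63. Require 1/(1 + K_p·1.63) = 0.08, so 1 + 1.63·K_p = 12.5.
K_p = (12.5 − 1)/1.63 = 7.06.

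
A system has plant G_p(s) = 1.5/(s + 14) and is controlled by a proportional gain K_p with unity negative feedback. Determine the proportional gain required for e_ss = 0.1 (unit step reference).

K_p = 84

Steady-state error for a unit step on this type-0 loop is 1/(1 + K_p·G_p(0)).
G_p(0) = 0.1071. Require 1/(1 + K_p·0.1071) = 0.1, so 1 + 0.1071·K_p = 10.
K_p = (10 − 1)/0.1071 = 84.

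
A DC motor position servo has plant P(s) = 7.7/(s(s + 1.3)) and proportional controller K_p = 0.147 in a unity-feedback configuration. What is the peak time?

The closed-loop denominator s² + 1.3s + 1.132 gives ω_n = √1.132 = 1.064 and ζ = 1.3/(2ω_n) = 0.611.
Damped frequency ω_d = ω_n√(1−ζ²) = 0.8423 rad/s, so peak time T_p = π/ω_d = 3.73 s.

T_p = 3.73 s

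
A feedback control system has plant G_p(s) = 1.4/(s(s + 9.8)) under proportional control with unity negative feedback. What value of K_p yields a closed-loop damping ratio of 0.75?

K_p = 30.5

Closed-loop characteristic equation: s² + 9.8s + K_p·1.4 = 0.
So ω_n = √(1.4K_p) and 2ζω_n = 9.8, giving ζ = 9.8/(2√(1.4K_p)).
Setting ζ = 0.75: √(1.4K_p) = 9.8/(2·0.75) = 6.533, so K_p = 42.68/1.4 = 30.5.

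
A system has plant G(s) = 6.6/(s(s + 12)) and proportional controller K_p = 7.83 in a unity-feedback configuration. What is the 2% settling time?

T_s ≈ 0.667 s

Closed-loop characteristic equation: s² + 12s + 51.68 = 0, so ω_n = 7.189 rad/s and ζ = 12/(2·7.189) = 0.8346.
2% settling time T_s ≈ 4/(ζω_n) = 4/6 = 0.667 s.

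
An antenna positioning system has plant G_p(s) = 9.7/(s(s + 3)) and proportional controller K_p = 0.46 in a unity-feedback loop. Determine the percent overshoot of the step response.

4.21%

From 1 + K_pG_p(s) = 0: s² + 3s + 4.462 = 0 ⇒ ω_n = 2.112, ζ = 0.7101.
%OS = 100·exp(−πζ/√(1−ζ²)) = 100·exp(−π·0.7101/√0.4957) = 4.21%.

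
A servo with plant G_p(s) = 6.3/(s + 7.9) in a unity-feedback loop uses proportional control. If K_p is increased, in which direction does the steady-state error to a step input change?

decrease

The position error constant K_pos = K_p·G_p(0) grows with K_p, and e_ss = 1/(1+K_pos) falls.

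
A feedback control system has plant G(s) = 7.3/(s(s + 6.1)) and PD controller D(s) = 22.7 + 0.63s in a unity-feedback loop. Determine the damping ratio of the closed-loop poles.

ζ = 0.416

Forward path: (22.7 + 0.63s)·7.3/(s(s+6.1)). The closed-loop characteristic equation is s² + (6.1 + 7.3·0.63)s + 7.3·22.7 = 0.
That is s² + 10.7s + 165.7 = 0, so ω_n = 12.87 rad/s and ζ = 10.7/(2·12.87) = 0.4156.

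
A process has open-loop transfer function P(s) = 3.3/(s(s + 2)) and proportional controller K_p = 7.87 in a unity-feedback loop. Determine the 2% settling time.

T_s ≈ 4 s

Closed-loop characteristic equation: s² + 2s + 25.97 = 0, so ω_n = 5.096 rad/s and ζ = 2/(2·5.096) = 0.1962.
2% settling time T_s ≈ 4/(ζω_n) = 4/1 = 4 s.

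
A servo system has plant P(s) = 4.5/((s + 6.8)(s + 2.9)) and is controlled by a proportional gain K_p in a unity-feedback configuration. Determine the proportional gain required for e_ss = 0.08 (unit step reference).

K_p = 50.4

The loop is type 0, so e_ss(step) = 1/(1 + K_pos) with K_pos = K_p·P(0).
P(0) = 0.2282. Require 1/(1 + K_p·0.2282) = 0.08, so 1 + 0.2282·K_p = 12.5.
K_p = (12.5 − 1)/0.2282 = 50.4.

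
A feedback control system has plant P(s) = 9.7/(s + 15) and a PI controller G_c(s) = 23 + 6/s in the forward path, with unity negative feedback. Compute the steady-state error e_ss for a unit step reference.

0

The open loop G_c(s)P(s) has a pole at the origin (type 1), so the static position error constant is infinite and e_ss = 1/(1+∞) = 0.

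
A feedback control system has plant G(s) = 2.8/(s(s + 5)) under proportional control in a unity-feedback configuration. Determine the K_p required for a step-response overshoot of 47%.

K_p = 40.9

From %OS = 100·exp(−πζ/√(1−ζ²)) = 47%, ζ = −ln(0.47)/√(π²+ln²(0.47)) = 0.2337.
Characteristic equation s² + 5s + 2.8K_p = 0 gives ζ = 5/(2√(2.8K_p)).
Setting ζ = 0.2337: √(2.8K_p) = 5/(2·0.2337) = 10.7, so K_p = 114.5/2.8 = 40.9.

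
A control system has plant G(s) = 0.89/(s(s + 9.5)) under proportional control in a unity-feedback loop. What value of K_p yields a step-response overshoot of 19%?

From %OS = 100·exp(−πζ/√(1−ζ²)) = 19%, ζ = −ln(0.19)/√(π²+ln²(0.19)) = 0.4673.
Characteristic equation s² + 9.5s + 0.89K_p = 0 gives ζ = 9.5/(2√(0.89K_p)).
Setting ζ = 0.4673: √(0.89K_p) = 9.5/(2·0.4673) = 10.16, so K_p = 103.3/0.89 = 116.

K_p = 116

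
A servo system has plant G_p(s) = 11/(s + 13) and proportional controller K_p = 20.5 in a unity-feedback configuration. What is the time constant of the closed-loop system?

Closed-loop transfer function: T(s) = K_p·G_p(s)/(1 + K_p·G_p(s)) = 225.5/(s + 13 + 225.5) = 225.5/(s + 238.5).
Time constant τ = 1/238.5 = 0.00419 s.

τ = 0.00419 s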